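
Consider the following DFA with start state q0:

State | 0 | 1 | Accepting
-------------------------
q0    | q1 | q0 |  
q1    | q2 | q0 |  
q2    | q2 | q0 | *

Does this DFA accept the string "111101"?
Start in q0.
Read '1': q0 → q0
Read '1': q0 → q0
Read '1': q0 → q0
Read '1': q0 → q0
Read '0': q0 → q1
Read '1': q1 → q0
Final state q0 is not accepting, so the string is rejected.

Final answer: No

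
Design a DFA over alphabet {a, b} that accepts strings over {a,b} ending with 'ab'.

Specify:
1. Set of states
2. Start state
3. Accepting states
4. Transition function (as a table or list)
One valid DFA (any DFA recognizing the same language is acceptable):
States: {q0, q1, q2}
Start: q0
Accepting: {q2}
Transitions (accepting states marked with *):
State | a | b | Accepting
-------------------------
q0    | q1 | q0 |  
q1    | q1 | q2 |  
q2    | q1 | q0 | *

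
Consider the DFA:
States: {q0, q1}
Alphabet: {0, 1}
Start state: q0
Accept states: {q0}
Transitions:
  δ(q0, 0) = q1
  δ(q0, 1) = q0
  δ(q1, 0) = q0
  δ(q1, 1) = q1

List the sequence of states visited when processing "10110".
Starting at q0
Read '1': q0 -> q0
Read '0': q0 -> q1
Read '1': q1 -> q1
Read '1': q1 -> q1
Read '0': q1 -> q0

Final answer: q0 -> q0 -> q1 -> q1 -> q1 -> q0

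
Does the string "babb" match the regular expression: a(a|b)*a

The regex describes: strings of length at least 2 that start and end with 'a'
No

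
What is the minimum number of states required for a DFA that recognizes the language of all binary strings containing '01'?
Language: binary strings containing '01'
Lower bound (Myhill–Nerode): the prefixes ε, 0, 01 are pairwise distinguishable:
  ε vs 01: suffix ε distinguishes them (ε is rejected, 01 is accepted)
  0 vs 01: suffix ε distinguishes them (0 is rejected, 01 is accepted)
  ε vs 0: suffix 1 distinguishes them (ε·1 = 1 is rejected, 0·1 = 01 is accepted)
So any DFA needs at least 3 states.
Upper bound: a DFA with 3 states exists (one state per class above: 'no progress', 'last symbol 0', and 'seen 01' (accepting sink)).
Minimum states: 3

Final answer: 3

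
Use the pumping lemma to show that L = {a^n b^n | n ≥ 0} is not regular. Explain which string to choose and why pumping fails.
Language: L = {a^n b^n | n ≥ 0} (equal numbers of a's followed by b's)
Step 1: Assume for contradiction that L is regular, with pumping length p.
Step 2: Choose s = a^p b^p. Then s ∈ L (it has p a's followed by p b's) and |s| ≥ p.
Step 3: Consider any decomposition s = xyz with |xy| ≤ p and |y| > 0. Since |xy| ≤ p and the first p symbols of s are all a's, y = a^k for some k with 1 ≤ k ≤ p.
Step 4: Pumping up (i = 2): xy²z = a^(p+k) b^p, which has more a's than b's, so xy²z ∉ L.
This contradicts the pumping lemma, so L is not regular.

Final answer: Choose s = a^p b^p. Since |xy| ≤ p, y = a^k with k ≥ 1. Then xy²z = a^(p+k) b^p ∉ L.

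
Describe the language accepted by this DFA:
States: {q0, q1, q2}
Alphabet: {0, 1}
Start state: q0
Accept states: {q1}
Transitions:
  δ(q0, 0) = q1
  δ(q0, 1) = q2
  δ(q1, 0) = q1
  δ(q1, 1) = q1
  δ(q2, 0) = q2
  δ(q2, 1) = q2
Analyzing the DFA structure:
Start state: q0
Accept states: {q1}
Interpreting what each state remembers (checking against the transitions):
  q0: nothing has been read yet
  q1: the first symbol was 0
  q2: the first symbol was 1 (trap state)
  δ(q0, 0): in q0 (nothing has been read yet), after reading 0 we have: the first symbol was 0 → q1
  δ(q0, 1): in q0 (nothing has been read yet), after reading 1 we have: the first symbol was 1 (trap state) → q2
  δ(q1, 0): in q1 (the first symbol was 0), after reading 0 we have: the first symbol was 0 → q1
  δ(q1, 1): in q1 (the first symbol was 0), after reading 1 we have: the first symbol was 0 → q1
  δ(q2, 0): in q2 (the first symbol was 1 (trap state)), after reading 0 we have: the first symbol was 1 (trap state) → q2
  δ(q2, 1): in q2 (the first symbol was 1 (trap state)), after reading 1 we have: the first symbol was 1 (trap state) → q2
A string is accepted iff it ends in {q1}, i.e. the first symbol was 0.
Language: All binary strings starting with 0

Final answer: All binary strings starting with 0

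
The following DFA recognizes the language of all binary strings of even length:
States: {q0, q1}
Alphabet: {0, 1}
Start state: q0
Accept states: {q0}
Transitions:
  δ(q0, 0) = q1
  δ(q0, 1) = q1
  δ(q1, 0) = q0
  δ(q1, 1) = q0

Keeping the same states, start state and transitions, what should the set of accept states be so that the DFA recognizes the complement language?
The DFA is complete (every state has a transition on every symbol), so the complement
is recognized by the same DFA with accepting and non-accepting states swapped.
Original accept states: {q0}
Complement accept states = All states - Original accept states
= {q0, q1} - {q0}
= {q1}
Complement language: strings of ODD length

Final answer: {q1}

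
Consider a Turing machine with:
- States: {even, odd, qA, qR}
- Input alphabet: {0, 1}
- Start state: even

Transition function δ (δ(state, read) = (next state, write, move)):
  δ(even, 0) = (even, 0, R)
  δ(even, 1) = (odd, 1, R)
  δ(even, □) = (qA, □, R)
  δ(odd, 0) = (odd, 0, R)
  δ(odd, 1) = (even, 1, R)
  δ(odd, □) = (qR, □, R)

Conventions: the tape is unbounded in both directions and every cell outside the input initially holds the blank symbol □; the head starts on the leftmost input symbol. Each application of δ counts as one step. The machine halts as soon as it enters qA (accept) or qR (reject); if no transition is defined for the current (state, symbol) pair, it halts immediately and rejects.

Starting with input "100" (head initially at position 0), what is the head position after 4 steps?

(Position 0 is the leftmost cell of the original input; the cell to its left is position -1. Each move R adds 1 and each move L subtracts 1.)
Step 0: [even]100 (head at position 0)
Step 1: δ(even, 1) = (odd, 1, R)  ⊢  1[odd]00 (head at position 1)
Step 2: δ(odd, 0) = (odd, 0, R)  ⊢  10[odd]0 (head at position 2)
Step 3: δ(odd, 0) = (odd, 0, R)  ⊢  100[odd]□ (head at position 3)
Step 4: δ(odd, □) = (qR, □, R)  ⊢  100□[qR]□ (head at position 4)
Head position after 4 steps: 4

Final answer: Position 4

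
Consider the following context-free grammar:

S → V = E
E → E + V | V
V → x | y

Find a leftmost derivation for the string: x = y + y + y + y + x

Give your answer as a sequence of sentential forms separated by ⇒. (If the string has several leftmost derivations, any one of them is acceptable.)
Start with S.
Step 1: the leftmost non-terminal is S; apply S → V = E:  V = E
Step 2: the leftmost non-terminal is V; apply V → x:  x = E
Step 3: the leftmost non-terminal is E; apply E → E + V:  x = E + V
Step 4: the leftmost non-terminal is E; apply E → E + V:  x = E + V + V
Step 5: the leftmost non-terminal is E; apply E → E + V:  x = E + V + V + V
Step 6: the leftmost non-terminal is E; apply E → E + V:  x = E + V + V + V + V
Step 7: the leftmost non-terminal is E; apply E → V:  x = V + V + V + V + V
Step 8: the leftmost non-terminal is V; apply V → y:  x = y + V + V + V + V
Step 9: the leftmost non-terminal is V; apply V → y:  x = y + y + V + V + V
Step 10: the leftmost non-terminal is V; apply V → y:  x = y + y + y + V + V
Step 11: the leftmost non-terminal is V; apply V → y:  x = y + y + y + y + V
Step 12: the leftmost non-terminal is V; apply V → x:  x = y + y + y + y + x

Final answer: S ⇒ V = E ⇒ x = E ⇒ x = E + V ⇒ x = E + V + V ⇒ x = E + V + V + V ⇒ x = E + V + V + V + V ⇒ x = V + V + V + V + V ⇒ x = y + V + V + V + V ⇒ x = y + y + V + V + V ⇒ x = y + y + y + V + V ⇒ x = y + y + y + y + V ⇒ x = y + y + y + y + x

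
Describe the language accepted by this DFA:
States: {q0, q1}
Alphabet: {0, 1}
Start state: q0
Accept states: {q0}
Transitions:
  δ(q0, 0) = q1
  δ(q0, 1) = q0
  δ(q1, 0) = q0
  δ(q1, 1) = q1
Analyzing the DFA structure:
Start state: q0
Accept states: {q0}
Interpreting what each state remembers (checking against the transitions):
  q0: an even number of 0s has been read so far
  q1: an odd number of 0s has been read so far
  δ(q0, 0): in q0 (an even number of 0s has been read so far), after reading 0 we have: an odd number of 0s has been read so far → q1
  δ(q0, 1): in q0 (an even number of 0s has been read so far), after reading 1 we have: an even number of 0s has been read so far → q0
  δ(q1, 0): in q1 (an odd number of 0s has been read so far), after reading 0 we have: an even number of 0s has been read so far → q0
  δ(q1, 1): in q1 (an odd number of 0s has been read so far), after reading 1 we have: an odd number of 0s has been read so far → q1
A string is accepted iff it ends in {q0}, i.e. an even number of 0s has been read so far.
Language: All binary strings with an even number of 0s

Final answer: All binary strings with an even number of 0s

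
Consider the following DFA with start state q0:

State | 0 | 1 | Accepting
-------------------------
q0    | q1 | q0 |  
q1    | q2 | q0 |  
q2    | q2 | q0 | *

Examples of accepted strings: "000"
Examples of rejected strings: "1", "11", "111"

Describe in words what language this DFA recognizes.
binary strings ending with '00'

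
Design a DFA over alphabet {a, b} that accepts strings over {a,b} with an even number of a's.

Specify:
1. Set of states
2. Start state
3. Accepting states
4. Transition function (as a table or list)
One valid DFA (any DFA recognizing the same language is acceptable):
States: {q0, q1}
Start: q0
Accepting: {q0}
Transitions (accepting states marked with *):
State | a | b | Accepting
-------------------------
q0    | q1 | q0 | *
q1    | q0 | q1 |  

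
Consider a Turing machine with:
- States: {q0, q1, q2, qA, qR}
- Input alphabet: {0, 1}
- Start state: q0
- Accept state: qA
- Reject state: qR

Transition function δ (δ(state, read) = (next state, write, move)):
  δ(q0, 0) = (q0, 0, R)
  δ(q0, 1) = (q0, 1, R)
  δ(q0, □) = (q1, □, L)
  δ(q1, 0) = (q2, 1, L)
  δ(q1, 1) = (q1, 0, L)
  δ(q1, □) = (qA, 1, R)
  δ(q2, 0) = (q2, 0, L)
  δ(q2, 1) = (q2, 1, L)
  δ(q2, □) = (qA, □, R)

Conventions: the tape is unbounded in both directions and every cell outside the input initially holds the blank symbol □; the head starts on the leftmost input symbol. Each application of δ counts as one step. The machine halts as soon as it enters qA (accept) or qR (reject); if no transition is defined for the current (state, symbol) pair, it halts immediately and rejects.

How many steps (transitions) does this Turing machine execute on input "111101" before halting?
Step 0: [q0]111101 (head at position 0)
Step 1: δ(q0, 1) = (q0, 1, R)  ⊢  1[q0]11101 (head at position 1)
Step 2: δ(q0, 1) = (q0, 1, R)  ⊢  11[q0]1101 (head at position 2)
Step 3: δ(q0, 1) = (q0, 1, R)  ⊢  111[q0]101 (head at position 3)
Step 4: δ(q0, 1) = (q0, 1, R)  ⊢  1111[q0]01 (head at position 4)
Step 5: δ(q0, 0) = (q0, 0, R)  ⊢  11110[q0]1 (head at position 5)
Step 6: δ(q0, 1) = (q0, 1, R)  ⊢  111101[q0]□ (head at position 6)
Step 7: δ(q0, □) = (q1, □, L)  ⊢  11110[q1]1□ (head at position 5)
Step 8: δ(q1, 1) = (q1, 0, L)  ⊢  1111[q1]00□ (head at position 4)
Step 9: δ(q1, 0) = (q2, 1, L)  ⊢  111[q2]110□ (head at position 3)
Step 10: δ(q2, 1) = (q2, 1, L)  ⊢  11[q2]1110□ (head at position 2)
Step 11: δ(q2, 1) = (q2, 1, L)  ⊢  1[q2]11110□ (head at position 1)
Step 12: δ(q2, 1) = (q2, 1, L)  ⊢  [q2]111110□ (head at position 0)
Step 13: δ(q2, 1) = (q2, 1, L)  ⊢  [q2]□111110□ (head at position -1)
Step 14: δ(q2, □) = (qA, □, R)  ⊢  □[qA]111110□ (head at position 0)
The machine is in qA, so it halts and accepts.
Number of transitions executed: 14.

Final answer: 14 steps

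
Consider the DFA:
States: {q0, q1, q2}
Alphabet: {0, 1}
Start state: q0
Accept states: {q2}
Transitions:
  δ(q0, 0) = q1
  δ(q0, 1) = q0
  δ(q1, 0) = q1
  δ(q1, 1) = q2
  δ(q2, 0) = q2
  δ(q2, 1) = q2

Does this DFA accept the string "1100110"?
Processing string "1100110":
  q0 --1--> q0
  q0 --1--> q0
  q0 --0--> q1
  q1 --0--> q1
  q1 --1--> q2
  q2 --1--> q2
  q2 --0--> q2
Final state: q2
Accept states: {q2}
q2 is an accept state, so the string is accepted.

Final answer: Yes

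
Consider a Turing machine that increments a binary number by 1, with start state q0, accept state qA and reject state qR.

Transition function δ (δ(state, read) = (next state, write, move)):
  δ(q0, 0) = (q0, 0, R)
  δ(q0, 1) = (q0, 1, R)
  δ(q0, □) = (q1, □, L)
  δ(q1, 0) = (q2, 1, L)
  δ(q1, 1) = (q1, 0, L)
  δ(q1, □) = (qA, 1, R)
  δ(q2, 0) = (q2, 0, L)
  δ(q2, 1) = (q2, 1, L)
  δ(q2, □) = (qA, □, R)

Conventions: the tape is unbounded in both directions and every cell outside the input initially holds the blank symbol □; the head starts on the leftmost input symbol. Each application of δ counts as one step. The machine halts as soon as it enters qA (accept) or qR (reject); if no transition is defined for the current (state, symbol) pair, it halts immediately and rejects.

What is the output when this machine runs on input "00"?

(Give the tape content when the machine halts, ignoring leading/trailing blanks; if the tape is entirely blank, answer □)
Step 0: [q0]00 (head at position 0)
Step 1: δ(q0, 0) = (q0, 0, R)  ⊢  0[q0]0 (head at position 1)
Step 2: δ(q0, 0) = (q0, 0, R)  ⊢  00[q0]□ (head at position 2)
Step 3: δ(q0, □) = (q1, □, L)  ⊢  0[q1]0□ (head at position 1)
Step 4: δ(q1, 0) = (q2, 1, L)  ⊢  [q2]01□ (head at position 0)
Step 5: δ(q2, 0) = (q2, 0, L)  ⊢  [q2]□01□ (head at position -1)
Step 6: δ(q2, □) = (qA, □, R)  ⊢  □[qA]01□ (head at position 0)
The machine is in qA, so it halts and accepts.
Tape content when halted (ignoring surrounding blanks): 01

Final answer: Output: 01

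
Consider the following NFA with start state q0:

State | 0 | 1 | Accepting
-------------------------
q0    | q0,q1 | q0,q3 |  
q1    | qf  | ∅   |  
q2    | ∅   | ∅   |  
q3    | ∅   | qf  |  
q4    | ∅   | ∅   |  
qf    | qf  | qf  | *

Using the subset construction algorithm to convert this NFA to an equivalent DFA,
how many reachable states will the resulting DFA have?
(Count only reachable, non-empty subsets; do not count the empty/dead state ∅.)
Start subset: {q0}
{q0}: on 0 → {q0, q1}, on 1 → {q0, q3}
{q0, q1}: on 0 → {q0, q1, qf}, on 1 → {q0, q3}
{q0, q3}: on 0 → {q0, q1}, on 1 → {q0, q3, qf}
{q0, q1, qf}: on 0 → {q0, q1, qf}, on 1 → {q0, q3, qf}
{q0, q3, qf}: on 0 → {q0, q1, qf}, on 1 → {q0, q3, qf}
Reachable non-empty subsets: {q0}, {q0, q1}, {q0, q3}, {q0, q1, qf}, {q0, q3, qf} — 5 in total.

Final answer: 5 states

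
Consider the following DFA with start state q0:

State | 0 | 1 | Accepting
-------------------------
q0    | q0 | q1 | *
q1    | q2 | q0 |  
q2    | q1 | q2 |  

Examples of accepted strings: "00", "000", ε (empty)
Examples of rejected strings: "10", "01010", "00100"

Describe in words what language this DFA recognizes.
binary numbers divisible by 3 (treating the string as a binary integer; leading zeros allowed, the empty string counts as 0)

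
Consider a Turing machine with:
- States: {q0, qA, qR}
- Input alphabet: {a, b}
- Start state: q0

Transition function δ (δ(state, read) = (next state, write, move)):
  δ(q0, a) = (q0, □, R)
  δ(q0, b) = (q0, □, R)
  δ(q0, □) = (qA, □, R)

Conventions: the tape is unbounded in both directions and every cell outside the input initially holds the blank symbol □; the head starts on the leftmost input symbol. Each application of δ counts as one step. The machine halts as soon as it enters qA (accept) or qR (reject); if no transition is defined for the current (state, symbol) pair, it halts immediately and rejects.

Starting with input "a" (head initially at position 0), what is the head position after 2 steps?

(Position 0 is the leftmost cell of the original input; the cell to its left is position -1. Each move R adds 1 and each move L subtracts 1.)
Step 0: [q0]a (head at position 0)
Step 1: δ(q0, a) = (q0, □, R)  ⊢  □[q0]□ (head at position 1)
Step 2: δ(q0, □) = (qA, □, R)  ⊢  □□[qA]□ (head at position 2)
Head position after 2 steps: 2

Final answer: Position 2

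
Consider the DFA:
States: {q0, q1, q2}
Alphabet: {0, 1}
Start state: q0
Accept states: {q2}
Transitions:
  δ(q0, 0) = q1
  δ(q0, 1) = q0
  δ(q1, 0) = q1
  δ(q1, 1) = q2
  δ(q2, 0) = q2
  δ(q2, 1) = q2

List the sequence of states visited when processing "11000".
Starting at q0
Read '1': q0 -> q0
Read '1': q0 -> q0
Read '0': q0 -> q1
Read '0': q1 -> q1
Read '0': q1 -> q1

Final answer: q0 -> q0 -> q0 -> q1 -> q1 -> q1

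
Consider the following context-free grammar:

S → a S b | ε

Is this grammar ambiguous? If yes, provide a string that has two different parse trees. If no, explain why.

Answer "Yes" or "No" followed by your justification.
At every step exactly one production applies: if the remaining string to generate is non-empty it starts with a and ends with b, forcing S → a S b; if it is empty, S → ε is forced. Hence each string a^n b^n has exactly one derivation (S → a S b applied n times, then S → ε) and one parse tree.

Final answer: No - the grammar is unambiguous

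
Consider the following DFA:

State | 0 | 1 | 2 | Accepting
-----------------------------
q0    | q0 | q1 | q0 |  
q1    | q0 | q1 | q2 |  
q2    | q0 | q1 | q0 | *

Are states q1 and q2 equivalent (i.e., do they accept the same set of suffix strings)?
Try the suffix ε (the empty string).
From q1: q1 — not accepting.
From q2: q2 — accepting.
The two states disagree on this suffix, so they are not equivalent.

Final answer: No. Distinguishing string: ε (the empty string) - accepted from q2 but not from q1.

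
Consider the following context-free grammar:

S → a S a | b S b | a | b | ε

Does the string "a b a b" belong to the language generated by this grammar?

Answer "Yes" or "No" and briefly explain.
Every production places the same symbol at both ends (or yields a single symbol / ε), so every derived string is a palindrome. a b a b reversed is b a b a ≠ a b a b, so it is not a palindrome and cannot be derived (already the first step fails: the string starts with a but ends with b, so neither S → a S a nor S → b S b fits).

Final answer: No - no valid derivation exists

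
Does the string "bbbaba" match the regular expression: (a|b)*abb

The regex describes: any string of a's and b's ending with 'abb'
No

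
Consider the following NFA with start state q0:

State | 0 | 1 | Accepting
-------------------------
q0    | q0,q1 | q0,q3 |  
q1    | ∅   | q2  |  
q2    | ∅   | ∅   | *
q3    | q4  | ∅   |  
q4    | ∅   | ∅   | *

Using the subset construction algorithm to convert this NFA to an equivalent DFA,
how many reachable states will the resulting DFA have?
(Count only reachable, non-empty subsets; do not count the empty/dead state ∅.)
Start subset: {q0}
{q0}: on 0 → {q0, q1}, on 1 → {q0, q3}
{q0, q1}: on 0 → {q0, q1}, on 1 → {q0, q2, q3}
{q0, q3}: on 0 → {q0, q1, q4}, on 1 → {q0, q3}
{q0, q2, q3}: on 0 → {q0, q1, q4}, on 1 → {q0, q3}
{q0, q1, q4}: on 0 → {q0, q1}, on 1 → {q0, q2, q3}
Reachable non-empty subsets: {q0}, {q0, q1}, {q0, q3}, {q0, q2, q3}, {q0, q1, q4} — 5 in total.

Final answer: 5 states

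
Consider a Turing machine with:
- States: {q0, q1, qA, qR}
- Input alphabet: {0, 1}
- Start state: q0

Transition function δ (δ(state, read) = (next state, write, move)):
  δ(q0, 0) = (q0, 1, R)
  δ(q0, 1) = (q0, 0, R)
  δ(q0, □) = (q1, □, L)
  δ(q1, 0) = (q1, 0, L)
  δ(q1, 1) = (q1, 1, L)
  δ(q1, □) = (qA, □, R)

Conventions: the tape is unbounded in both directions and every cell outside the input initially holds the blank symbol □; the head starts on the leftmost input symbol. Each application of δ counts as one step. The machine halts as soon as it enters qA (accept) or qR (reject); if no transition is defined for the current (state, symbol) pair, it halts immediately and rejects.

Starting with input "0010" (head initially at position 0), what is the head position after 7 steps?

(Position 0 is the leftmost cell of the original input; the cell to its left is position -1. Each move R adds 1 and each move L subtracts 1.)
Step 0: [q0]0010 (head at position 0)
Step 1: δ(q0, 0) = (q0, 1, R)  ⊢  1[q0]010 (head at position 1)
Step 2: δ(q0, 0) = (q0, 1, R)  ⊢  11[q0]10 (head at position 2)
Step 3: δ(q0, 1) = (q0, 0, R)  ⊢  110[q0]0 (head at position 3)
Step 4: δ(q0, 0) = (q0, 1, R)  ⊢  1101[q0]□ (head at position 4)
Step 5: δ(q0, □) = (q1, □, L)  ⊢  110[q1]1□ (head at position 3)
Step 6: δ(q1, 1) = (q1, 1, L)  ⊢  11[q1]01□ (head at position 2)
Step 7: δ(q1, 0) = (q1, 0, L)  ⊢  1[q1]101□ (head at position 1)
Head position after 7 steps: 1

Final answer: Position 1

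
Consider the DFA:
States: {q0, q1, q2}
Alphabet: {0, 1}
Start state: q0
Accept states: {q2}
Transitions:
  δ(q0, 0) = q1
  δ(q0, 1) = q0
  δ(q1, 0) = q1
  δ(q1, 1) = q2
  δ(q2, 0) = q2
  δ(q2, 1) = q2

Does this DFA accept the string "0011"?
Processing string "0011":
  q0 --0--> q1
  q1 --0--> q1
  q1 --1--> q2
  q2 --1--> q2
Final state: q2
Accept states: {q2}
q2 is an accept state, so the string is accepted.

Final answer: Yes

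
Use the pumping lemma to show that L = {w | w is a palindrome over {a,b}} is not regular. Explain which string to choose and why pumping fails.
Language: L = {w | w is a palindrome over {a,b}} (strings that read the same forwards and backwards)
Step 1: Assume for contradiction that L is regular, with pumping length p.
Step 2: Choose s = a^p b a^p. Then s ∈ L (it reads the same forwards and backwards) and |s| ≥ p.
Step 3: Consider any decomposition s = xyz with |xy| ≤ p and |y| > 0. Since |xy| ≤ p and the first p symbols of s are all a's, y = a^k for some k with 1 ≤ k ≤ p.
Step 4: Pumping up (i = 2): xy²z = a^(p+k) b a^p. Its reverse is a^p b a^(p+k) ≠ a^(p+k) b a^p (the single b is no longer in the middle), so xy²z is not a palindrome and xy²z ∉ L.
This contradicts the pumping lemma, so L is not regular.

Final answer: Choose s = a^p b a^p. Since |xy| ≤ p, y = a^k with k ≥ 1. Then xy²z = a^(p+k) b a^p is not a palindrome, so ∉ L.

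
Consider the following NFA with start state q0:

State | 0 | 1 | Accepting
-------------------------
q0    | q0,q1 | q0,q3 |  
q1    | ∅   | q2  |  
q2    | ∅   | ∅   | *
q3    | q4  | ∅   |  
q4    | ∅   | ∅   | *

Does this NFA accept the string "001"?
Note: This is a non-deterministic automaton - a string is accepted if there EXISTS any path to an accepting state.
Track the set of states the NFA could be in: start {q0}
Read '0': {q0} → {q0, q1}
Read '0': {q0, q1} → {q0, q1}
Read '1': {q0, q1} → {q0, q2, q3}
Final set {q0, q2, q3} contains accepting state(s) {q2} → accepted.

Final answer: Yes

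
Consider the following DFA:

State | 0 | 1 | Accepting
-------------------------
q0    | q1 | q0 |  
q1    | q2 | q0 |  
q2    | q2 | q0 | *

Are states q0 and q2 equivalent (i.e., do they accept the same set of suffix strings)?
Try the suffix ε (the empty string).
From q0: q0 — not accepting.
From q2: q2 — accepting.
The two states disagree on this suffix, so they are not equivalent.

Final answer: No. Distinguishing string: ε (the empty string) - accepted from q2 but not from q0.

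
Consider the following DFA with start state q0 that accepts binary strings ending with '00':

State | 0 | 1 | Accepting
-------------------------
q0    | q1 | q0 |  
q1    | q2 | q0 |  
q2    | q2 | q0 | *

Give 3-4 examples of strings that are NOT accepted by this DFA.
Any strings that end in a non-accepting state work; for example:
"0001": q0 → q1 → q2 → q2 → q0; q0 is not accepting → rejected
"0010": q0 → q1 → q2 → q0 → q1; q1 is not accepting → rejected
"0011": q0 → q1 → q2 → q0 → q0; q0 is not accepting → rejected
"1011": q0 → q0 → q1 → q0 → q0; q0 is not accepting → rejected

Final answer: "0001", "0010", "0011", "1011"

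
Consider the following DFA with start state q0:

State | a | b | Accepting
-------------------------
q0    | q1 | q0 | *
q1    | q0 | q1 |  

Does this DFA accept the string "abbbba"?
Start in q0.
Read 'a': q0 → q1
Read 'b': q1 → q1
Read 'b': q1 → q1
Read 'b': q1 → q1
Read 'b': q1 → q1
Read 'a': q1 → q0
Final state q0 is accepting, so the string is accepted.

Final answer: Yes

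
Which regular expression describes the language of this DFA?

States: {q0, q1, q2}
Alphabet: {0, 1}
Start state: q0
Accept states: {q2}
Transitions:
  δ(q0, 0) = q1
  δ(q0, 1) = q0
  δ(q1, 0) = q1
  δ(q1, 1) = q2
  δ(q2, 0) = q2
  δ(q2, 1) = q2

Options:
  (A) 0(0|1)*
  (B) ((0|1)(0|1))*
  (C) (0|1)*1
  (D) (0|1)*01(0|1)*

Testing sample strings against the DFA:
  '11' -> rejected
  '00110' -> accepted
  '11' -> rejected
  '0011' -> accepted
Checking each option for a counterexample:
  (A) 0(0|1)*: '0' is rejected by the DFA but matches the regex → eliminated
  (B) ((0|1)(0|1))*: ε is rejected by the DFA but matches the regex → eliminated
  (C) (0|1)*1: '1' is rejected by the DFA but matches the regex → eliminated
  (D) (0|1)*01(0|1)*: agrees with the DFA on all strings of length ≤ 4
Only (D) (0|1)*01(0|1)* is consistent with the DFA.

Final answer: (D) (0|1)*01(0|1)*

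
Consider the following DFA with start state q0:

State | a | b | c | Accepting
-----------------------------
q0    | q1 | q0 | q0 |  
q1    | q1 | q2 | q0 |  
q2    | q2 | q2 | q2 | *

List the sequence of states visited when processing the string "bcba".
q0 → q0 → q0 → q0 → q1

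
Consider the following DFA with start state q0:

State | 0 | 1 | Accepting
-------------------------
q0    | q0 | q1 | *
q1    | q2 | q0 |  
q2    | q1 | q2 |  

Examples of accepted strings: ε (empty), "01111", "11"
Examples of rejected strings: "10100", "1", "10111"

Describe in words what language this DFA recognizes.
binary numbers divisible by 3 (treating the string as a binary integer; leading zeros allowed, the empty string counts as 0)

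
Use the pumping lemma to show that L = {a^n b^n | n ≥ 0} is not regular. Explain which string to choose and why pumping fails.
Language: L = {a^n b^n | n ≥ 0} (equal numbers of a's followed by b's)
Step 1: Assume for contradiction that L is regular, with pumping length p.
Step 2: Choose s = a^p b^p. Then s ∈ L (it has p a's followed by p b's) and |s| ≥ p.
Step 3: Consider any decomposition s = xyz with |xy| ≤ p and |y| > 0. Since |xy| ≤ p and the first p symbols of s are all a's, y = a^k for some k with 1 ≤ k ≤ p.
Step 4: Pumping up (i = 2): xy²z = a^(p+k) b^p, which has more a's than b's, so xy²z ∉ L.
This contradicts the pumping lemma, so L is not regular.

Final answer: Choose s = a^p b^p. Since |xy| ≤ p, y = a^k with k ≥ 1. Then xy²z = a^(p+k) b^p ∉ L.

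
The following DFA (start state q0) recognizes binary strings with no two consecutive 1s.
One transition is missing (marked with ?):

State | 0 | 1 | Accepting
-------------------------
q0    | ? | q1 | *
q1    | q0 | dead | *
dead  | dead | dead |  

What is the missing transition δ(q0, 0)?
q0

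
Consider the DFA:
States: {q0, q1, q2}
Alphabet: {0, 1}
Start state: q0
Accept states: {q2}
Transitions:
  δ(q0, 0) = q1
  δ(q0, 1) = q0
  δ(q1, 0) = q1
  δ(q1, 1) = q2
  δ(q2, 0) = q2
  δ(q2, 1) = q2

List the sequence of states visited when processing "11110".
Starting at q0
Read '1': q0 -> q0
Read '1': q0 -> q0
Read '1': q0 -> q0
Read '1': q0 -> q0
Read '0': q0 -> q1

Final answer: q0 -> q0 -> q0 -> q0 -> q0 -> q1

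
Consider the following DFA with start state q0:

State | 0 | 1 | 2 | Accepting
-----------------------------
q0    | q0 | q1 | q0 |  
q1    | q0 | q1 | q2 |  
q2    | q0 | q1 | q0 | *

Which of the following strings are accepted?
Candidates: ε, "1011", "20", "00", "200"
ε: q0; q0 is not accepting → rejected
"1011": q0 → q1 → q0 → q1 → q1; q1 is not accepting → rejected
"20": q0 → q0 → q0; q0 is not accepting → rejected
"00": q0 → q0 → q0; q0 is not accepting → rejected
"200": q0 → q0 → q0 → q0; q0 is not accepting → rejected

Final answer: None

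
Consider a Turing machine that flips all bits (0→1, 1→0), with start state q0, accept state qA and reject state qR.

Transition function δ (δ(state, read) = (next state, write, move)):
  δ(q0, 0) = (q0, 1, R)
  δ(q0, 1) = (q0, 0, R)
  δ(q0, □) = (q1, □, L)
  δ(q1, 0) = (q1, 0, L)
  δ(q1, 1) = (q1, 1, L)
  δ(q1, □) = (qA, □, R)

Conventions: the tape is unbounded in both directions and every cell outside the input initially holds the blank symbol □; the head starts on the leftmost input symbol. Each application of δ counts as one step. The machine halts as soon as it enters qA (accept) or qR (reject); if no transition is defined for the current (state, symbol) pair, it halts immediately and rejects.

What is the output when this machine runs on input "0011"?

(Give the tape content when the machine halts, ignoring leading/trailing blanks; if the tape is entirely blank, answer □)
Step 0: [q0]0011 (head at position 0)
Step 1: δ(q0, 0) = (q0, 1, R)  ⊢  1[q0]011 (head at position 1)
Step 2: δ(q0, 0) = (q0, 1, R)  ⊢  11[q0]11 (head at position 2)
Step 3: δ(q0, 1) = (q0, 0, R)  ⊢  110[q0]1 (head at position 3)
Step 4: δ(q0, 1) = (q0, 0, R)  ⊢  1100[q0]□ (head at position 4)
Step 5: δ(q0, □) = (q1, □, L)  ⊢  110[q1]0□ (head at position 3)
Step 6: δ(q1, 0) = (q1, 0, L)  ⊢  11[q1]00□ (head at position 2)
Step 7: δ(q1, 0) = (q1, 0, L)  ⊢  1[q1]100□ (head at position 1)
Step 8: δ(q1, 1) = (q1, 1, L)  ⊢  [q1]1100□ (head at position 0)
Step 9: δ(q1, 1) = (q1, 1, L)  ⊢  [q1]□1100□ (head at position -1)
Step 10: δ(q1, □) = (qA, □, R)  ⊢  □[qA]1100□ (head at position 0)
The machine is in qA, so it halts and accepts.
Tape content when halted (ignoring surrounding blanks): 1100

Final answer: Output: 1100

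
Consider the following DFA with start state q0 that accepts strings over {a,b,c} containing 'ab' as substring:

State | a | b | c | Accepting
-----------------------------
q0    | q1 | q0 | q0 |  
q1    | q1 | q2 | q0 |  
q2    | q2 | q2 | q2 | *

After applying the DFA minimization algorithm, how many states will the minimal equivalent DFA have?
All 3 states are reachable from q0, so none can be removed as unreachable.
Table-filling: first mark every (accepting, non-accepting) pair as distinguishable (accepting: {q2}; non-accepting: {q0, q1}).
Round 1: (q0, q1) on 'b' go to q0 and q2, already distinguishable → mark.
Every pair of states is distinguishable, so the DFA is already minimal.
Equivalence classes: {q0}, {q1}, {q2} → 3 states.

Final answer: 3 states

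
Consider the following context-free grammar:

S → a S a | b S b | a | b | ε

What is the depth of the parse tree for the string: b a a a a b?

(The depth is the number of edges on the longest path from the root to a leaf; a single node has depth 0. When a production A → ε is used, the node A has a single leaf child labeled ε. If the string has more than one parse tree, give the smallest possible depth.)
The string has even length 6, so its (unique) parse tree peels off matching outer symbols: S → b S b, S → a S a, S → a S a, and finally S → ε for the empty middle.
The S nodes are at depths 0..3; the ε leaf under the innermost S is at depth 4 (terminal leaves are at depths 1..3).
Depth = 4.

Final answer: 4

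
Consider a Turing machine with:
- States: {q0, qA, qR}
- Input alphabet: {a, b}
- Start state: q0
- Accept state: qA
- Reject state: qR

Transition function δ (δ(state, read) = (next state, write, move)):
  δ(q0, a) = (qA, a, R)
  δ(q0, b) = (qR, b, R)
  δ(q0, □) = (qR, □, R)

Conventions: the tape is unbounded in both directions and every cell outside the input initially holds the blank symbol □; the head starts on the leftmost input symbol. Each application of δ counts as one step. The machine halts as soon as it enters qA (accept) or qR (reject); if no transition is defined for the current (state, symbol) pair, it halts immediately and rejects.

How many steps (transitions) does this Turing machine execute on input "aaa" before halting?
Step 0: [q0]aaa (head at position 0)
Step 1: δ(q0, a) = (qA, a, R)  ⊢  a[qA]aa (head at position 1)
The machine is in qA, so it halts and accepts.
Number of transitions executed: 1.

Final answer: 1 steps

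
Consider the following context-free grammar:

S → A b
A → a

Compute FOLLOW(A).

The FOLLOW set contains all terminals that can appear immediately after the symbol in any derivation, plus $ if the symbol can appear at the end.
A occurs only in S → A b, where it is immediately followed by the terminal b. So FOLLOW(A) = {b}.

Final answer: {b}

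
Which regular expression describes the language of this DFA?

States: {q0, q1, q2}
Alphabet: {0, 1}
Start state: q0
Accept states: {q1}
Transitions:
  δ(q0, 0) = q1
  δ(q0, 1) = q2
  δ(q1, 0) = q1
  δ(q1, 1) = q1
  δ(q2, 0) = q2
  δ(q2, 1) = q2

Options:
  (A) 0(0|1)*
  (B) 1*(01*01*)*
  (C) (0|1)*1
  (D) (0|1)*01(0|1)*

Testing sample strings against the DFA:
  '00010' -> accepted
  '00' -> accepted
  '011' -> accepted
  '10110' -> rejected
Checking each option for a counterexample:
  (A) 0(0|1)*: agrees with the DFA on all strings of length ≤ 4
  (B) 1*(01*01*)*: ε is rejected by the DFA but matches the regex → eliminated
  (C) (0|1)*1: '0' is accepted by the DFA but does not match the regex → eliminated
  (D) (0|1)*01(0|1)*: '0' is accepted by the DFA but does not match the regex → eliminated
Only (A) 0(0|1)* is consistent with the DFA.

Final answer: (A) 0(0|1)*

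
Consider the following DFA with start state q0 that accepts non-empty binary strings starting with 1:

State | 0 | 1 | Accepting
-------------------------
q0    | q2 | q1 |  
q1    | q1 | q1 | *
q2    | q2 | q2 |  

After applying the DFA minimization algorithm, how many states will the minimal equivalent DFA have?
All 3 states are reachable from q0, so none can be removed as unreachable.
Table-filling: first mark every (accepting, non-accepting) pair as distinguishable (accepting: {q1}; non-accepting: {q0, q2}).
Round 1: (q0, q2) on '1' go to q1 and q2, already distinguishable → mark.
Every pair of states is distinguishable, so the DFA is already minimal.
Equivalence classes: {q0}, {q1}, {q2} → 3 states.

Final answer: 3 states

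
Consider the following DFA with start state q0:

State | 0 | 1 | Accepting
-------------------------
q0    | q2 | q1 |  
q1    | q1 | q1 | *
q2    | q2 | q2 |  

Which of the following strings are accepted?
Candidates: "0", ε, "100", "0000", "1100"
"0": q0 → q2; q2 is not accepting → rejected
ε: q0; q0 is not accepting → rejected
"100": q0 → q1 → q1 → q1; q1 is accepting → accepted
"0000": q0 → q2 → q2 → q2 → q2; q2 is not accepting → rejected
"1100": q0 → q1 → q1 → q1 → q1; q1 is accepting → accepted

Final answer: "100", "1100"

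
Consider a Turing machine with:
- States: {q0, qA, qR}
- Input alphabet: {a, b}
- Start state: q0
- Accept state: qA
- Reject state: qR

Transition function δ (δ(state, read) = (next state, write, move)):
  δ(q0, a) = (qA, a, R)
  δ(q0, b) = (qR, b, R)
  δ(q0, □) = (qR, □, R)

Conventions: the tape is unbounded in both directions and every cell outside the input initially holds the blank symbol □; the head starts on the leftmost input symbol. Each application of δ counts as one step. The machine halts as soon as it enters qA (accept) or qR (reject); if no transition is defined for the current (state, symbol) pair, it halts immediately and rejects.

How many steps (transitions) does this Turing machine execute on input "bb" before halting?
Step 0: [q0]bb (head at position 0)
Step 1: δ(q0, b) = (qR, b, R)  ⊢  b[qR]b (head at position 1)
The machine is in qR, so it halts and rejects.
Number of transitions executed: 1.

Final answer: 1 steps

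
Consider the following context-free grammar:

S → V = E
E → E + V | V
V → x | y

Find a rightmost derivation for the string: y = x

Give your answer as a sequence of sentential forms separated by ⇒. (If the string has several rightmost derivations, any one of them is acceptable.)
Start with S.
Step 1: the rightmost non-terminal is S; apply S → V = E:  V = E
Step 2: the rightmost non-terminal is E; apply E → V:  V = V
Step 3: the rightmost non-terminal is V; apply V → x:  V = x
Step 4: the rightmost non-terminal is V; apply V → y:  y = x

Final answer: S ⇒ V = E ⇒ V = V ⇒ V = x ⇒ y = x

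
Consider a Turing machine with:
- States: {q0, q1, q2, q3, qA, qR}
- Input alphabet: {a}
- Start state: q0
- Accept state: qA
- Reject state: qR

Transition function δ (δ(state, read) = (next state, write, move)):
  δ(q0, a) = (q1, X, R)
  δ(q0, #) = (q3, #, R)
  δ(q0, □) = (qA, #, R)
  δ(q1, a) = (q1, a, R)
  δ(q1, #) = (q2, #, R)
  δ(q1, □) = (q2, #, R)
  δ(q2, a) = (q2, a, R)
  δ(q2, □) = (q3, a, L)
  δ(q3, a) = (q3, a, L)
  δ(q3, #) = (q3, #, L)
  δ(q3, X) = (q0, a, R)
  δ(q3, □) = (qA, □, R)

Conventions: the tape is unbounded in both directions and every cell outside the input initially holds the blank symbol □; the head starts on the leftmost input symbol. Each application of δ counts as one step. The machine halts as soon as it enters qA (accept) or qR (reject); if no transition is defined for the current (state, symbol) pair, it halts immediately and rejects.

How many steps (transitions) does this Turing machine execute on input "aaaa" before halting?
Trace (configuration after each step, as tape_left[state]tape_right with head position):
Step 0: [q0]aaaa (head at position 0)
Step 1: X[q1]aaa (head 1)
Step 2: Xa[q1]aa (head 2)
Step 3: Xaa[q1]a (head 3)
Step 4: Xaaa[q1]□ (head 4)
Step 5: Xaaa#[q2]□ (head 5)
Step 6: Xaaa[q3]#a (head 4)
Step 7: Xaa[q3]a#a (head 3)
Step 8: Xa[q3]aa#a (head 2)
Step 9: X[q3]aaa#a (head 1)
Step 10: [q3]Xaaa#a (head 0)
Step 11: a[q0]aaa#a (head 1)
Step 12: aX[q1]aa#a (head 2)
Step 13: aXa[q1]a#a (head 3)
Step 14: aXaa[q1]#a (head 4)
Step 15: aXaa#[q2]a (head 5)
Step 16: aXaa#a[q2]□ (head 6)
Step 17: aXaa#[q3]aa (head 5)
Step 18: aXaa[q3]#aa (head 4)
Step 19: aXa[q3]a#aa (head 3)
Step 20: aX[q3]aa#aa (head 2)
Step 21: a[q3]Xaa#aa (head 1)
Step 22: aa[q0]aa#aa (head 2)
Step 23: aaX[q1]a#aa (head 3)
Step 24: aaXa[q1]#aa (head 4)
Step 25: aaXa#[q2]aa (head 5)
Step 26: aaXa#a[q2]a (head 6)
Step 27: aaXa#aa[q2]□ (head 7)
Step 28: aaXa#a[q3]aa (head 6)
Step 29: aaXa#[q3]aaa (head 5)
Step 30: aaXa[q3]#aaa (head 4)
Step 31: aaX[q3]a#aaa (head 3)
Step 32: aa[q3]Xa#aaa (head 2)
Step 33: aaa[q0]a#aaa (head 3)
Step 34: aaaX[q1]#aaa (head 4)
Step 35: aaaX#[q2]aaa (head 5)
Step 36: aaaX#a[q2]aa (head 6)
Step 37: aaaX#aa[q2]a (head 7)
Step 38: aaaX#aaa[q2]□ (head 8)
Step 39: aaaX#aa[q3]aa (head 7)
Step 40: aaaX#a[q3]aaa (head 6)
Step 41: aaaX#[q3]aaaa (head 5)
Step 42: aaaX[q3]#aaaa (head 4)
Step 43: aaa[q3]X#aaaa (head 3)
Step 44: aaaa[q0]#aaaa (head 4)
Step 45: aaaa#[q3]aaaa (head 5)
Step 46: aaaa[q3]#aaaa (head 4)
Step 47: aaa[q3]a#aaaa (head 3)
Step 48: aa[q3]aa#aaaa (head 2)
Step 49: a[q3]aaa#aaaa (head 1)
Step 50: [q3]aaaa#aaaa (head 0)
Step 51: [q3]□aaaa#aaaa (head -1)
Step 52: □[qA]aaaa#aaaa (head 0)
The machine is in qA, so it halts and accepts.
Number of transitions executed: 52.

Final answer: 52 steps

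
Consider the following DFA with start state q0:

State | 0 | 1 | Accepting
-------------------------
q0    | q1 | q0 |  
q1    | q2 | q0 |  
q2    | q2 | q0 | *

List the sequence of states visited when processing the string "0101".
q0 → q1 → q0 → q1 → q0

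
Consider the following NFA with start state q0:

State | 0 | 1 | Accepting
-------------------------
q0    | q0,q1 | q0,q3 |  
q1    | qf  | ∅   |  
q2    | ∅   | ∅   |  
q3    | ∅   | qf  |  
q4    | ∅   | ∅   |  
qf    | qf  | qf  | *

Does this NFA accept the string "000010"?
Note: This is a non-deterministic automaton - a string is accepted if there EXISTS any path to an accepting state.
Track the set of states the NFA could be in: start {q0}
Read '0': {q0} → {q0, q1}
Read '0': {q0, q1} → {q0, q1, qf}
Read '0': {q0, q1, qf} → {q0, q1, qf}
Read '0': {q0, q1, qf} → {q0, q1, qf}
Read '1': {q0, q1, qf} → {q0, q3, qf}
Read '0': {q0, q3, qf} → {q0, q1, qf}
Final set {q0, q1, qf} contains accepting state(s) {qf} → accepted.

Final answer: Yes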